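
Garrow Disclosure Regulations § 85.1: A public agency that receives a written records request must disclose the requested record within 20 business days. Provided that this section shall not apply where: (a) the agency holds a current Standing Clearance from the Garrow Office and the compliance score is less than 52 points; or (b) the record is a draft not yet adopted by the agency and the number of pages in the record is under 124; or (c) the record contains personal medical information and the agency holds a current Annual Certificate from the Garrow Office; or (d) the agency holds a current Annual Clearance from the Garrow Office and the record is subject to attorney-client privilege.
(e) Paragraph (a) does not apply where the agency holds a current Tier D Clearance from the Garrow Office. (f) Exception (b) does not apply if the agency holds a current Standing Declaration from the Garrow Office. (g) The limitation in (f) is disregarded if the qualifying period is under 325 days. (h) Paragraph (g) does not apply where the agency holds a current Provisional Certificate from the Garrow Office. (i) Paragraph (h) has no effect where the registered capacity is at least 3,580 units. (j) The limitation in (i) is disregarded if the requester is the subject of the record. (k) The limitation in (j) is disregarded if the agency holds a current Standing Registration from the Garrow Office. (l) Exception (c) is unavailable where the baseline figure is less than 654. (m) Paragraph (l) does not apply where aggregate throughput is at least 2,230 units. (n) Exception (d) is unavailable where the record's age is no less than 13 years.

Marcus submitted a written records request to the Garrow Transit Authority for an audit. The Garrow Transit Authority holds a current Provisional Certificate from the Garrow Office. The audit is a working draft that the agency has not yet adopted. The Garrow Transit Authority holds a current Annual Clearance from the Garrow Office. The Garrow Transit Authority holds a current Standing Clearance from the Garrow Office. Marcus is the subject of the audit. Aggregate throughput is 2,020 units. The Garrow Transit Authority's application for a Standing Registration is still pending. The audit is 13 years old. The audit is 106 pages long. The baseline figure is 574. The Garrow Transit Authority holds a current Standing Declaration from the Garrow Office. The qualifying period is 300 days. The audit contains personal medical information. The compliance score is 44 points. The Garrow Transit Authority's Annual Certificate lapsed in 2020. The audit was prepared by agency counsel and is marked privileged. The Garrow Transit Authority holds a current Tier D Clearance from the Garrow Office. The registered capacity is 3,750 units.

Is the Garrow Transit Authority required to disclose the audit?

Exception (a)'s conditions are all satisfied: a current Standing Clearance is held; the compliance score is 44 points, less than the 52 points limit. But applying paragraph (e): (e) is engaged — a current Tier D Clearance is held. (a) is therefore removed.
Exception (b) is satisfied on its face — the audit is an unadopted draft; the number of pages in the record is 106, under the 124 limit. However, paragraphs (f)–(k) must be considered: (f) applies — a current Standing Declaration is held. (g) is engaged (the qualifying period is 300 days, under the 325 days limit), but is itself disapplied by (h): (h) is triggered — a current Provisional Certificate is held. (i) would limit (h) — the registered capacity is 3,750 units, meeting the 3,580 units threshold — but (j) sets (i) aside: (j) applies — Marcus is the subject of the audit. (k) is not engaged (no current Standing Registration is held), so (j) stands. (b) is therefore removed.
Exception (c) requires that the agency holds a current Annual Certificate from the Garrow Office; but no current Annual Certificate is held, so (c) is unavailable.
Exception (d)'s conditions are all satisfied: a current Annual Clearance is held; the audit is privileged. But applying paragraph (n): (n) applies — the record's age is 13 years, meeting the 13 years threshold. Exception (d) does not apply.
None of the exceptions is available; § 85.1 applies in full.

Yes — the Garrow Transit Authority must disclose the audit.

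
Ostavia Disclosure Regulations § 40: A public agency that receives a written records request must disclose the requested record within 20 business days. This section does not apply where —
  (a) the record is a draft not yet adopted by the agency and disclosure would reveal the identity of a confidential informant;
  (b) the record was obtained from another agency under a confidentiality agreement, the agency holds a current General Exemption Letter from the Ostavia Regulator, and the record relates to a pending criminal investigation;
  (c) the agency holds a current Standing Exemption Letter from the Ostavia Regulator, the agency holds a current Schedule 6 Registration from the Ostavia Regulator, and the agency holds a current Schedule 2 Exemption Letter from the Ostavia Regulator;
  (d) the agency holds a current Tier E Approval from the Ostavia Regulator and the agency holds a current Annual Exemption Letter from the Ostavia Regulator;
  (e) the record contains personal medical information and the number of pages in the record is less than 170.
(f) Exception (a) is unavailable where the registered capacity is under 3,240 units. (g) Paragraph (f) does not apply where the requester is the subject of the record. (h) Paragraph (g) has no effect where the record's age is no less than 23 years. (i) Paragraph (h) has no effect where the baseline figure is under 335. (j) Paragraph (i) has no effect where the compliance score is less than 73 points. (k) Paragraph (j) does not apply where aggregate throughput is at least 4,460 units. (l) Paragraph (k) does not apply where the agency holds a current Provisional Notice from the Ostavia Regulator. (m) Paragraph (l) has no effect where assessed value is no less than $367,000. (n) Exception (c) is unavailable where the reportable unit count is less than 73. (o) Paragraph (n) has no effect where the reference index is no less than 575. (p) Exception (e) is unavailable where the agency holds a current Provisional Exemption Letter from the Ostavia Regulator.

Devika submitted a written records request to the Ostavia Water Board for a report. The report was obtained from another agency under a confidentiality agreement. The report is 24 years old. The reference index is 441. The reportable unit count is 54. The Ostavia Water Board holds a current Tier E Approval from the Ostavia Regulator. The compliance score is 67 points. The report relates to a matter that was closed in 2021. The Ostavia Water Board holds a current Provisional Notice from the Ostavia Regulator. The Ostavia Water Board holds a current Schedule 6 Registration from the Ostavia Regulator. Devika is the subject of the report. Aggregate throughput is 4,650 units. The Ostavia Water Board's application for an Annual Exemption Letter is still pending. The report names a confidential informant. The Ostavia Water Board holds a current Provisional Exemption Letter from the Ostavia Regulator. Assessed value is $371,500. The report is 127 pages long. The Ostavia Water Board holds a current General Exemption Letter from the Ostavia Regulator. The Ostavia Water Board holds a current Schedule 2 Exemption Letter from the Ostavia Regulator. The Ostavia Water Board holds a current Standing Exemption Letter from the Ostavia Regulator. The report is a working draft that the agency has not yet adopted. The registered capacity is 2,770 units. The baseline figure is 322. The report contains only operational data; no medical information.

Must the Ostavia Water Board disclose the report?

Exception (a): the report is an unadopted draft; the report names a confidential informant — every condition holds. As to paragraphs (f)–(m): (f) would limit (a) — the registered capacity is 2,770 units, under the 3,240 units limit — but (g) sets (f) aside: (g) is engaged — Devika is the subject of the report. (h) would limit (g) — the record's age is 24 years, meeting the 23 years threshold — but (i) sets (h) aside: (i) is engaged — the baseline figure is 322, under the 335 limit. (j) applies (the compliance score is 67 points, less than the 73 points limit), but is itself disapplied by (k): (k) is triggered — aggregate throughput is 4,650 units, meeting the 4,460 units threshold. (l) would limit (k) — a current Provisional Notice is held — but (m) sets (l) aside: (m) operates — assessed value is $371,500, meeting the $367,000 threshold. Exception (a) stands.
Exception (b) requires that the record relates to a pending criminal investigation; but the report relates to a closed matter, so (b) is unavailable.
Exception (c)'s conditions are all satisfied: a current Standing Exemption Letter is held; a current Schedule 6 Registration is held; a current Schedule 2 Exemption Letter is held. However, paragraphs (n)–(o) must be considered: (n) is engaged — the reportable unit count is 54, less than the 73 limit. (o) is inapplicable (the reference index is 441, short of 575), so (n) stands. So (c) is unavailable.
Exception (d) requires that the agency holds a current Annual Exemption Letter from the Ostavia Regulator; but the Annual Exemption Letter is not current, so (d) is unavailable.
Exception (e) fails — the report contains only operational data.

No — exception (a) applies; the Ostavia Water Board is not required to disclose the report.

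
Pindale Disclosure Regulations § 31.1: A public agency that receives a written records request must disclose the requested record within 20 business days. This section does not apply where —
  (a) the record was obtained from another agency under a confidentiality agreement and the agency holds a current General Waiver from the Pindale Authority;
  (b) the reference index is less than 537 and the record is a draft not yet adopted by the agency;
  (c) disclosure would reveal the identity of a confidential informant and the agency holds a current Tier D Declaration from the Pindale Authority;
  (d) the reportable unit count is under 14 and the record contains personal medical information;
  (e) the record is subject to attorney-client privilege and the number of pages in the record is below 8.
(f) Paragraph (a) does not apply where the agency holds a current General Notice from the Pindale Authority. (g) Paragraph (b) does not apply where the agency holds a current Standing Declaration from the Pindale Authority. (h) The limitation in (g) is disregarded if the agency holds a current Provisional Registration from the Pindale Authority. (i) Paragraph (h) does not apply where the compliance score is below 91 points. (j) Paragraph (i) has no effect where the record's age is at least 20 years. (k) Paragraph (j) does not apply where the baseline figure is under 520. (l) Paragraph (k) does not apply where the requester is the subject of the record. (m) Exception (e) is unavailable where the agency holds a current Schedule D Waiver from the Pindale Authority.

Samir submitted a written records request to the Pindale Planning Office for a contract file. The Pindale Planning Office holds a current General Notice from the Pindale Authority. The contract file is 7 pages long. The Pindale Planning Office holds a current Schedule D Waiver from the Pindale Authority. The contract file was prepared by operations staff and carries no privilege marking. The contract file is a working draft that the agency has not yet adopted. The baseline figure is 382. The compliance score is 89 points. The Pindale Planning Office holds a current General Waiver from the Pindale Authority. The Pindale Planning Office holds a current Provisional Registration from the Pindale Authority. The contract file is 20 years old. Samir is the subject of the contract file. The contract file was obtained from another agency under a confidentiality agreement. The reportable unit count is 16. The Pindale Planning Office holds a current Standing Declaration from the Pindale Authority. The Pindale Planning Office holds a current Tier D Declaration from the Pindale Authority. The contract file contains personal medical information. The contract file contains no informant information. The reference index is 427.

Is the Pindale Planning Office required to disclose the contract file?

No — exception (b) applies; the Pindale Planning Office is not required to disclose the contract file.

Exception (a)'s conditions are all satisfied: the contract file was obtained under a confidentiality agreement; a current General Waiver is held. But applying paragraph (f): (f) operates against (a): a current General Notice is held. Exception (a) does not apply.
Exception (b): the reference index is 427, less than the 537 limit; the contract file is an unadopted draft — every condition holds. As to paragraphs (g)–(l): (g) would limit (b) — a current Standing Declaration is held — but (h) sets (g) aside: (h) operates against (g): a current Provisional Registration is held. (i) is triggered (the compliance score is 89 points, below the 91 points limit), but is set aside by (j): (j) is triggered — the record's age is 20 years, meeting the 20 years threshold. (k) is triggered (the baseline figure is 382, under the 520 limit), but is displaced by (l): (l) applies — Samir is the subject of the contract file. Exception (b) stands.
Exception (c) fails — the contract file contains no informant information.
Exception (d) requires that the reportable unit count is under 14; but the reportable unit count is 16, not under 14, so (d) is unavailable.
Exception (e) fails — the contract file carries no privilege marking.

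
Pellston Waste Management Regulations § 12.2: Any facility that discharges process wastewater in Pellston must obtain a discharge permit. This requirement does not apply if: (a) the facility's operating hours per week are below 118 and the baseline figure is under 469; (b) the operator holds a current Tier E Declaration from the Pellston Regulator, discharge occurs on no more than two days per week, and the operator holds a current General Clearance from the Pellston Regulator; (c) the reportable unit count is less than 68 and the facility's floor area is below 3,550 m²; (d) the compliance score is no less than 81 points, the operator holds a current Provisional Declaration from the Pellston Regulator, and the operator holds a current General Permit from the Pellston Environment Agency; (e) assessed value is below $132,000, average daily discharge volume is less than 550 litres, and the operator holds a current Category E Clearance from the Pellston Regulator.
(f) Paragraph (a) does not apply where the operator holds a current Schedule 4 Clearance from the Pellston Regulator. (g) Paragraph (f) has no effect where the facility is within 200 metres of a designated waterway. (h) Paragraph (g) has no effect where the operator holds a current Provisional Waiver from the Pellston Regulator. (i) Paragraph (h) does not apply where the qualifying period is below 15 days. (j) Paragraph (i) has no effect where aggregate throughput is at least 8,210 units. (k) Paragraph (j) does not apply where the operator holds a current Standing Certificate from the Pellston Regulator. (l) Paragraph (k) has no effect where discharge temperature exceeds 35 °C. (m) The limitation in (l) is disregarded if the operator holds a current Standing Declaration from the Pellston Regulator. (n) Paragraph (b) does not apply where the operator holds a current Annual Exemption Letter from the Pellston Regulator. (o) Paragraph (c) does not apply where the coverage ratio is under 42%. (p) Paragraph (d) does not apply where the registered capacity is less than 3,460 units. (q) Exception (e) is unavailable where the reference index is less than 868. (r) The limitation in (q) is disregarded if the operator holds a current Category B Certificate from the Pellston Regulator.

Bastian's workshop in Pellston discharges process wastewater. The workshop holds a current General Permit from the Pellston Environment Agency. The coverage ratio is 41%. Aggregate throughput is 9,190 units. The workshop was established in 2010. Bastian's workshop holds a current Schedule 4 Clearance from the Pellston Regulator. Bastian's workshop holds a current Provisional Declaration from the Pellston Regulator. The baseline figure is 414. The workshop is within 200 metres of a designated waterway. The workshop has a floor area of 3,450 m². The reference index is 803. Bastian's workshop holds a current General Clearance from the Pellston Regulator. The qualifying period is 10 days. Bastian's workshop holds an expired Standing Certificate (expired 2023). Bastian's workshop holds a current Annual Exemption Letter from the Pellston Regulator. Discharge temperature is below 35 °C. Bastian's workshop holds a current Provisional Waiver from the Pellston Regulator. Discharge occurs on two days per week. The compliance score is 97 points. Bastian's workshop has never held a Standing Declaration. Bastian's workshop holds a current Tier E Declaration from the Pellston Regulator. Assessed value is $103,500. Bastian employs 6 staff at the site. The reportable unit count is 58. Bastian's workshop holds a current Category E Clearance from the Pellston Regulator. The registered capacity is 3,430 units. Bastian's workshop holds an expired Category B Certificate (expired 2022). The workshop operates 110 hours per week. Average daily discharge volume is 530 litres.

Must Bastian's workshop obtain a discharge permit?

Exception (a): the facility's operating hours per week are 110, below the 118 limit; the baseline figure is 414, under the 469 limit — every condition holds. Turning to paragraphs (f)–(m): (f) operates — a current Schedule 4 Clearance is held. (g) would limit (f) — the workshop is within 200 m of a designated waterway — but (h) sets (g) aside: (h) operates — a current Provisional Waiver is held. (i) operates (the qualifying period is 10 days, below the 15 days limit), but is itself disapplied by (j): (j) is engaged — aggregate throughput is 9,190 units, meeting the 8,210 units threshold. (k), which would lift (j), is not triggered — no current Standing Certificate is held. (a) is therefore removed.
Exception (b): a current Tier E Declaration is held; discharge occurs on no more than two days per week; a current General Clearance is held — every condition holds. Turning to paragraph (n): (n) is triggered — a current Annual Exemption Letter is held. (b) is therefore removed.
All of (c)'s requirements are met (the reportable unit count is 58, less than the 68 limit; the facility's floor area is 3,450 m², below the 3,550 m² limit). Turning to paragraph (o): (o) is engaged — the coverage ratio is 41%, under the 42% limit. Exception (c) does not apply.
Exception (d)'s conditions are all satisfied: the compliance score is 97 points, meeting the 81 points threshold; a current Provisional Declaration is held; a current General Permit is held. But: (p) is engaged — the registered capacity is 3,430 units, less than the 3,460 units limit. So (d) is unavailable.
Exception (e) is satisfied on its face — assessed value is $103,500, below the $132,000 limit; average daily discharge volume is 530 litres, less than the 550 litres limit; a current Category E Clearance is held. But applying paragraphs (q)–(r): (q) operates — the reference index is 803, less than the 868 limit. (r) is not engaged (there is no Category B Certificate in force), so (q) stands. So (e) is unavailable.
Every exception is unavailable, so the rule governs.

Yes — Bastian's workshop must obtain a discharge permit.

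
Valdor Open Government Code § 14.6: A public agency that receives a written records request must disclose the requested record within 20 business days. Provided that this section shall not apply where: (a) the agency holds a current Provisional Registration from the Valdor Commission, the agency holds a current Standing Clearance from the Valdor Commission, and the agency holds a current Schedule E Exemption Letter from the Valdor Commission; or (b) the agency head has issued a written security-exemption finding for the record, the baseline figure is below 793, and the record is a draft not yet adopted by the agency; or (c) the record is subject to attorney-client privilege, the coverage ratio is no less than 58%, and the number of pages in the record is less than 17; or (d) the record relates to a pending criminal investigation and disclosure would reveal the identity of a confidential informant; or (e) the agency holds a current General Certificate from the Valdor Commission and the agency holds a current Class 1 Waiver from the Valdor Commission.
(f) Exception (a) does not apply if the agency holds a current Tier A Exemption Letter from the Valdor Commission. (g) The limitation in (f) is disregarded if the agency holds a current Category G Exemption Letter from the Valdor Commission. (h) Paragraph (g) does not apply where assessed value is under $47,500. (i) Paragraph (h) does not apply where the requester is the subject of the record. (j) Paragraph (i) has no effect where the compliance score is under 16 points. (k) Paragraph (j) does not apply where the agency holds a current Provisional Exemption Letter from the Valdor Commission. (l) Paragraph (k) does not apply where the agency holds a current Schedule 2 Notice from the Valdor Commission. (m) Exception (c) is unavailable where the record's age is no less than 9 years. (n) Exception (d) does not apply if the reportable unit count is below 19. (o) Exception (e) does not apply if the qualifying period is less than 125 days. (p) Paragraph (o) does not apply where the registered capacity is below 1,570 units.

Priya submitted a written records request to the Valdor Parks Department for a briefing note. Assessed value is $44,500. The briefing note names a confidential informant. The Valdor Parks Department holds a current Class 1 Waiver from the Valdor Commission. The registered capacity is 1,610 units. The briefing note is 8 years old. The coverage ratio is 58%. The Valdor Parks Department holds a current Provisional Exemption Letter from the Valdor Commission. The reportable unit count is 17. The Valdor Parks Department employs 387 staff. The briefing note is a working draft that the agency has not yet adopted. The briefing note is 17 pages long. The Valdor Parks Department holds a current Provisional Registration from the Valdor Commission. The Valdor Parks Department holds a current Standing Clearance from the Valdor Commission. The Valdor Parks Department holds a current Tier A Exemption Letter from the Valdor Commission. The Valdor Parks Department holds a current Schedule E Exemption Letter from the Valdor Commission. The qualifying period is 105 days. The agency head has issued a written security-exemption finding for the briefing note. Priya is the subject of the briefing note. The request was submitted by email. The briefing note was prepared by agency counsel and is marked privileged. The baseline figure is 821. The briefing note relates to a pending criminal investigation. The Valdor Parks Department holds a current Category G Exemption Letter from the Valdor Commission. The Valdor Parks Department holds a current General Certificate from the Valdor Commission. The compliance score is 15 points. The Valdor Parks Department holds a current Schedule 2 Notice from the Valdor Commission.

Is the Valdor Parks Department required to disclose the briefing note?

Yes — the Valdor Parks Department must disclose the briefing note.

Exception (a) is satisfied on its face — a current Provisional Registration is held; a current Standing Clearance is held; a current Schedule E Exemption Letter is held. But applying paragraphs (f)–(l): (f) operates against (a): a current Tier A Exemption Letter is held. (g) applies (a current Category G Exemption Letter is held), but is displaced by (h): (h) operates against (g): assessed value is $44,500, under the $47,500 limit. (i) would limit (h) — Priya is the subject of the briefing note — but (j) sets (i) aside: (j) operates against (i): the compliance score is 15 points, under the 16 points limit. (k) would limit (j) — a current Provisional Exemption Letter is held — but (l) sets (k) aside: (l) operates against (k): a current Schedule 2 Notice is held. (a) is therefore removed.
Exception (b) requires that the baseline figure is below 793; but the baseline figure is 821, not below 793, so (b) is unavailable.
Exception (c) requires that the number of pages in the record is less than 17; but the number of pages in the record is 17, not less than 17, so (c) is unavailable.
Exception (d)'s conditions are all satisfied: the briefing note relates to a pending investigation; the briefing note names a confidential informant. But applying paragraph (n): (n) operates against (d): the reportable unit count is 17, below the 19 limit. (d) is therefore removed.
All of (e)'s requirements are met (a current General Certificate is held; a current Class 1 Waiver is held). However, paragraphs (o)–(p) must be considered: (o) operates against (e): the qualifying period is 105 days, less than the 125 days limit. (p), which would lift (o), does not operate here — the registered capacity is 1,610 units, not below 1,570 units. So (e) is unavailable.
No exception is made out. the Valdor Parks Department falls within the general rule.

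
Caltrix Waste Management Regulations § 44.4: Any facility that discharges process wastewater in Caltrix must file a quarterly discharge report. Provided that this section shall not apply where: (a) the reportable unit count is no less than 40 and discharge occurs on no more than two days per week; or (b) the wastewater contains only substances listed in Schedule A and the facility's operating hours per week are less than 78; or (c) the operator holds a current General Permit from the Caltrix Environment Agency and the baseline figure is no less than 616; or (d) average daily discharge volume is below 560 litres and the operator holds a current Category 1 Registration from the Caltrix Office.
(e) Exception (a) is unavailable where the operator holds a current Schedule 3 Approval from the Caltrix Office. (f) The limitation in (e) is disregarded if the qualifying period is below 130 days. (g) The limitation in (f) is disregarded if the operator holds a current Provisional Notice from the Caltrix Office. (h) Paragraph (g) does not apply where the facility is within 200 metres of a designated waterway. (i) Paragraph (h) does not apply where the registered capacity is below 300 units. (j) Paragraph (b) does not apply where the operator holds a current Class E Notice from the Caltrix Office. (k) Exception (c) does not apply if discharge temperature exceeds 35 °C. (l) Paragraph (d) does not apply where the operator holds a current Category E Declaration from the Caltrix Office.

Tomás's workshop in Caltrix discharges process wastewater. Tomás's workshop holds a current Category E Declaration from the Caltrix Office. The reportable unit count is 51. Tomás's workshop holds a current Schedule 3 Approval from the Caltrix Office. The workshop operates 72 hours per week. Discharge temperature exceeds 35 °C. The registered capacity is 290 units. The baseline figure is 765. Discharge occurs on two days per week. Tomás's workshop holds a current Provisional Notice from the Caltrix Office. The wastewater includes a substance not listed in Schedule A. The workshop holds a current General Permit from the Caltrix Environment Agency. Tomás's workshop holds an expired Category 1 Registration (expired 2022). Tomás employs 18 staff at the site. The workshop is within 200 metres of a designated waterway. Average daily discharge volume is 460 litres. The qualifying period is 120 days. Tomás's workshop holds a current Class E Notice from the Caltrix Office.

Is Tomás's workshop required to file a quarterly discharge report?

All of (a)'s requirements are met (the reportable unit count is 51, meeting the 40 threshold; discharge occurs on no more than two days per week). However, paragraphs (e)–(i) must be considered: (e) is engaged — a current Schedule 3 Approval is held. (f) would limit (e) — the qualifying period is 120 days, below the 130 days limit — but (g) sets (f) aside: (g) operates against (f): a current Provisional Notice is held. (h) would limit (g) — the workshop is within 200 m of a designated waterway — but (i) sets (h) aside: (i) operates — the registered capacity is 290 units, below the 300 units limit. So (a) is unavailable.
Exception (b) does not apply: the wastewater includes a non-Schedule-A substance.
Exception (c): a current General Permit is held; the baseline figure is 765, meeting the 616 threshold — every condition holds. But: (k) operates against (c): discharge temperature exceeds 35 °C. Exception (c) does not apply.
Exception (d) fails — no current Category 1 Registration is held.
None of the exceptions is available; § 44.4 applies in full.

Yes — Tomás's workshop must file a quarterly discharge report.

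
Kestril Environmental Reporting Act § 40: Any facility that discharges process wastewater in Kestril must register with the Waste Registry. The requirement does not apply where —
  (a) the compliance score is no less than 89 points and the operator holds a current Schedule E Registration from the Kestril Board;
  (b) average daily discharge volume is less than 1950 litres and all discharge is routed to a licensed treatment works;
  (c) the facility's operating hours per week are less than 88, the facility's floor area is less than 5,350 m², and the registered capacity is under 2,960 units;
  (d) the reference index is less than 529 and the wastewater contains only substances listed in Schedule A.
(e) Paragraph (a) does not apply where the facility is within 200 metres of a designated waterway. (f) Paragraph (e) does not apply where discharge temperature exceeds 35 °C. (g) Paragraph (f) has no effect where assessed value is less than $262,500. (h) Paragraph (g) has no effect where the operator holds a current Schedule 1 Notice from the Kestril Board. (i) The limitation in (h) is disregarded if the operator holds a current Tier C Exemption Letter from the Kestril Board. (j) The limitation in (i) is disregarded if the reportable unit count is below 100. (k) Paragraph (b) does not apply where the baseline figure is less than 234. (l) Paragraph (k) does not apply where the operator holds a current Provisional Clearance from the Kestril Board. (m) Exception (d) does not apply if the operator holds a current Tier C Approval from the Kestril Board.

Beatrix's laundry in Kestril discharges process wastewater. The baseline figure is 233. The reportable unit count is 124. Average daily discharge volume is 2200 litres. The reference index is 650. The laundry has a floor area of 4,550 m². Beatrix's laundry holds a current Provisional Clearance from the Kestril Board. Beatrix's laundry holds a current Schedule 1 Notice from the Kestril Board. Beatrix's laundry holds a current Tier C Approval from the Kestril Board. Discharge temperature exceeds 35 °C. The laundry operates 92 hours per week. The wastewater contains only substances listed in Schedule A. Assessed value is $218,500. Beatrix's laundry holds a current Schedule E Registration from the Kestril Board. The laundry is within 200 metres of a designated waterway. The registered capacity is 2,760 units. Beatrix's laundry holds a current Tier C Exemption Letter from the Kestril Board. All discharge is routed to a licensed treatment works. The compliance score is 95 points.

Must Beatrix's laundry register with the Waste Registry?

All of (a)'s requirements are met (the compliance score is 95 points, meeting the 89 points threshold; a current Schedule E Registration is held). But applying paragraphs (e)–(j): (e) is engaged — the laundry is within 200 m of a designated waterway. (f) is engaged (discharge temperature exceeds 35 °C), but is overridden by (g): (g) operates against (f): assessed value is $218,500, less than the $262,500 limit. (h) would limit (g) — a current Schedule 1 Notice is held — but (i) sets (h) aside: (i) operates against (h): a current Tier C Exemption Letter is held. (j), which would lift (i), is not engaged — the reportable unit count is 124, not below 100. Exception (a) does not apply.
Exception (b) fails — average daily discharge volume is 2200 litres, not less than 1950 litres.
Exception (c) requires that the facility's operating hours per week are less than 88; but the facility's operating hours per week are 92, not less than 88, so (c) is unavailable.
Exception (d) requires that the reference index is less than 529; but the reference index is 650, not less than 529, so (d) is unavailable.
No exception applies. The general rule governs.

Yes — Beatrix's laundry must register with the Waste Registry.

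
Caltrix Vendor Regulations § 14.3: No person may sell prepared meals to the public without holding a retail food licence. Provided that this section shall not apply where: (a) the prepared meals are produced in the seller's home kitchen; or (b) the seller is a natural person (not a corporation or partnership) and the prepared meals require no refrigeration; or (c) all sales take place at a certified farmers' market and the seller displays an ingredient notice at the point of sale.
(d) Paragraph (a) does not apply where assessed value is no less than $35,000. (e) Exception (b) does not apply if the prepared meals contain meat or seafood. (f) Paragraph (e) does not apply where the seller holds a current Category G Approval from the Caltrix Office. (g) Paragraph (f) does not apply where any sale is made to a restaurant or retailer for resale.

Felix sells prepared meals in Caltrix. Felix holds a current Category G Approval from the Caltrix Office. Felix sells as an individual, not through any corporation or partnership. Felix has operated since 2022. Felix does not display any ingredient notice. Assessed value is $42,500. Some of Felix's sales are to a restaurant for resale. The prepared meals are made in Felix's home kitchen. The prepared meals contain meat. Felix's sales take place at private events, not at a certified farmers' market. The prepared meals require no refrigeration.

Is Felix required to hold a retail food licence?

Yes — Felix must hold a retail food licence.

Exception (a) is satisfied on its face — the prepared meals are home-kitchen produced. Turning to paragraph (d): (d) operates against (a): assessed value is $42,500, meeting the $35,000 threshold. (a) is therefore removed.
Exception (b): the seller is a natural person; the prepared meals are shelf-stable — every condition holds. But: (e) operates against (b): the prepared meals contain meat. (f) would limit (e) — a current Category G Approval is held — but (g) sets (f) aside: (g) operates — some sales are to a restaurant for resale. Exception (b) does not apply.
Exception (c) does not apply: sales are at private events, not a certified farmers' market.
No exception displaces § 14.3.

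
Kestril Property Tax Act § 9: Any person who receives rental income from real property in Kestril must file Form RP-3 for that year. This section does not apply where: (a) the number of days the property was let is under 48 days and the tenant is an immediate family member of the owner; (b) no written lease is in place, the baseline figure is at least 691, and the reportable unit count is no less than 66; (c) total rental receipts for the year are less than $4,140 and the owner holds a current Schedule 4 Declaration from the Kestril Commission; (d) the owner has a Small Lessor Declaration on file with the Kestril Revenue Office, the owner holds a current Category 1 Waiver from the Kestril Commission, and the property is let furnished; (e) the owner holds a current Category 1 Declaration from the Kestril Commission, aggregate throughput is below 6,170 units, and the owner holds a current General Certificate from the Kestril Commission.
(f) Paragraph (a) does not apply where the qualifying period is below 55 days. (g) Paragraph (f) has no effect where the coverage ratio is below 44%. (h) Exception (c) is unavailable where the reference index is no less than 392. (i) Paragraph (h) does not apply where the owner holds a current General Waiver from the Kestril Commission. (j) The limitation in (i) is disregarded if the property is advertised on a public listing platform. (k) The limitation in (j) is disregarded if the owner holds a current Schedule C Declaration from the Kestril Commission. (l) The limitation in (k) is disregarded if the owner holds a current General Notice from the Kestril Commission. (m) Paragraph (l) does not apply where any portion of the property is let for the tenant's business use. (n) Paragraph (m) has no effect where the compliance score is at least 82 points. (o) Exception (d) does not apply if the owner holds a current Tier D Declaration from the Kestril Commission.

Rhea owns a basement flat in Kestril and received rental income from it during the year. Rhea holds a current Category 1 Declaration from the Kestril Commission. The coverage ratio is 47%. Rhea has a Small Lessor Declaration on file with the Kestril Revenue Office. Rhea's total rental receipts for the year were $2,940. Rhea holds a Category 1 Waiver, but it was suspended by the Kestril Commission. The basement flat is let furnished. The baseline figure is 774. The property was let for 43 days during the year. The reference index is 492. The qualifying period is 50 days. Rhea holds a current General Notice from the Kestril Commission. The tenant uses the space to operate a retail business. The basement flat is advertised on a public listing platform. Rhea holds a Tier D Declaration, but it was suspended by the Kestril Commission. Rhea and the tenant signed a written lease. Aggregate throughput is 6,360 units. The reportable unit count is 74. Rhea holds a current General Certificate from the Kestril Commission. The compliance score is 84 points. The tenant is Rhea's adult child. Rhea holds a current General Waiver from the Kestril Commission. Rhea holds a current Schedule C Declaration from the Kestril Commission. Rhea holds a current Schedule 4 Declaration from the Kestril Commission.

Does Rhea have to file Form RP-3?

Yes — Rhea must file Form RP-3.

Exception (a) is satisfied on its face — the number of days the property was let is 43 days, under the 48 days limit; the tenant is an immediate family member. But: (f) operates against (a): the qualifying period is 50 days, below the 55 days limit. (g) is not engaged (the coverage ratio is 47%, not below 44%), so (f) stands. So (a) is unavailable.
Exception (b) does not apply: a written lease is in place.
Exception (c)'s conditions are all satisfied: total rental receipts for the year are $2,940, less than the $4,140 limit; a current Schedule 4 Declaration is held. However, paragraphs (h)–(n) must be considered: (h) operates against (c): the reference index is 492, meeting the 392 threshold. (i) is triggered (a current General Waiver is held), but is overridden by (j): (j) is triggered — the property is publicly advertised. (k) would limit (j) — a current Schedule C Declaration is held — but (l) sets (k) aside: (l) is engaged — a current General Notice is held. (m) would limit (l) — the space is let for business use — but (n) sets (m) aside: (n) is triggered — the compliance score is 84 points, meeting the 82 points threshold. Exception (c) does not apply.
Exception (d) fails — the Category 1 Waiver is not current.
Exception (e) requires that aggregate throughput is below 6,170 units; but aggregate throughput is 6,360 units, not below 6,170 units, so (e) is unavailable.
Every exception is unavailable, so the rule governs.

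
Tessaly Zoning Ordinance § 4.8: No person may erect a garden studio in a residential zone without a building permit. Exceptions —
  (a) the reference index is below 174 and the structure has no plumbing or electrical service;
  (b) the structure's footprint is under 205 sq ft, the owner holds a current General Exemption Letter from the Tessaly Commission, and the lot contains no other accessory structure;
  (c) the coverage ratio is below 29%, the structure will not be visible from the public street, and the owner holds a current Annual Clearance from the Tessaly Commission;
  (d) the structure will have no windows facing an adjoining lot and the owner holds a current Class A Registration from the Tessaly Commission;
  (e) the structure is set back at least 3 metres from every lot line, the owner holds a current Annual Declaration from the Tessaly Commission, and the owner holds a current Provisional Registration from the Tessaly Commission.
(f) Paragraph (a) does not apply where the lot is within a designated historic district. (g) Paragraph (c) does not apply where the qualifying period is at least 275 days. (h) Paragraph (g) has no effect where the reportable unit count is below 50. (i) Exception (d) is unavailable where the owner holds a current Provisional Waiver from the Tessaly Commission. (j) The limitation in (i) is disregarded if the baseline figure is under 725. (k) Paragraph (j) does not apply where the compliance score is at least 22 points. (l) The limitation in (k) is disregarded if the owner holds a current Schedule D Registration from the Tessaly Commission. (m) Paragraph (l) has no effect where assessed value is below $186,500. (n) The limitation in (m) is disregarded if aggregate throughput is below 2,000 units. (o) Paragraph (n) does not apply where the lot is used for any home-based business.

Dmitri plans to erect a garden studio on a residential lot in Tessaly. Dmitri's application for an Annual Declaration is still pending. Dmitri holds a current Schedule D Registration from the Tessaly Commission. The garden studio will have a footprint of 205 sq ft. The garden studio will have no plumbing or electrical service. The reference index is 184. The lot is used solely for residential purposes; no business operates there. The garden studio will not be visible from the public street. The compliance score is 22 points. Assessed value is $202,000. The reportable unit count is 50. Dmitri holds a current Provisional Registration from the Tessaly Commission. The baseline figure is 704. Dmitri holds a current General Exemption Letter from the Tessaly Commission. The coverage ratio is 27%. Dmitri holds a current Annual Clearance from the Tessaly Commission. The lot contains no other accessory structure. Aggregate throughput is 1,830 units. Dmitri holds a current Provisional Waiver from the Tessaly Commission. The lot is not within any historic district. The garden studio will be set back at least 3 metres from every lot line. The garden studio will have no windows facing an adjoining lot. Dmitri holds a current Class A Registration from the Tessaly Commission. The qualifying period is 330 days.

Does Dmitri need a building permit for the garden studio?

Exception (a) fails — the reference index is 184, not below 174.
Exception (b) does not apply: the structure's footprint is 205 sq ft, not under 205 sq ft.
All of (c)'s requirements are met (the coverage ratio is 27%, below the 29% limit; the structure will not be visible from the street; a current Annual Clearance is held). But: (g) operates against (c): the qualifying period is 330 days, meeting the 275 days threshold. (h) does not operate here (the reportable unit count is 50, not below 50), so (g) stands. So (c) is unavailable.
Exception (d) is satisfied on its face — no windows face an adjoining lot; a current Class A Registration is held. Under paragraphs (i)–(o): (i) would limit (d) — a current Provisional Waiver is held — but (j) sets (i) aside: (j) operates against (i): the baseline figure is 704, under the 725 limit. (k) would limit (j) — the compliance score is 22 points, meeting the 22 points threshold — but (l) sets (k) aside: (l) operates against (k): a current Schedule D Registration is held. (m) is inapplicable (assessed value is $202,000, not below $186,500), so (l) stands. (d) remains available.
Exception (e) fails — there is no Annual Declaration in force.

No — exception (d) applies; Dmitri does not need a building permit.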